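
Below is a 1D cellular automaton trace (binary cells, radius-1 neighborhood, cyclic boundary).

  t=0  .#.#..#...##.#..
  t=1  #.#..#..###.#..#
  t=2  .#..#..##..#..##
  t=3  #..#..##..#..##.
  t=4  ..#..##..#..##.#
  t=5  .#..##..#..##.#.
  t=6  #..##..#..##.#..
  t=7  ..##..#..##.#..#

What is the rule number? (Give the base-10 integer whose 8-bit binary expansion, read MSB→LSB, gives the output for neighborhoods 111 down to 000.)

43

  [7] ### => .  t=1,i=9
  [6] ##. => .  t=0,i=11
  [5] #.# => #  t=0,i=2
  [4] #.. => .  t=0,i=4
  [3] .## => #  t=0,i=10
  [2] .#. => .  t=0,i=1
  [1] ..# => #  t=0,i=0
  [0] ... => #  t=0,i=8
  bits 00101011 = 43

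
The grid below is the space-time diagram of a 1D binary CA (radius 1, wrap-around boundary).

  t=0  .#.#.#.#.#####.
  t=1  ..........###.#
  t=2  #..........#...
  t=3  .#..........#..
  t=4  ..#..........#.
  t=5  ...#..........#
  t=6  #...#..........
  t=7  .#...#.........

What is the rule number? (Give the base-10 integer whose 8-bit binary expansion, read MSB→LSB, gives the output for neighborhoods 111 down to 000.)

144

  nb ###: next=#  (t=0,i=10, bit7=1)
  nb ##.: next=.  (t=0,i=13, bit6=0)
  nb #.#: next=.  (t=0,i=2, bit5=0)
  nb #..: next=#  (t=0,i=14, bit4=1)
  nb .##: next=.  (t=0,i=9, bit3=0)
  nb .#.: next=.  (t=0,i=1, bit2=0)
  nb ..#: next=.  (t=0,i=0, bit1=0)
  nb ...: next=.  (t=1,i=1, bit0=0)
  bits 10010000 = 144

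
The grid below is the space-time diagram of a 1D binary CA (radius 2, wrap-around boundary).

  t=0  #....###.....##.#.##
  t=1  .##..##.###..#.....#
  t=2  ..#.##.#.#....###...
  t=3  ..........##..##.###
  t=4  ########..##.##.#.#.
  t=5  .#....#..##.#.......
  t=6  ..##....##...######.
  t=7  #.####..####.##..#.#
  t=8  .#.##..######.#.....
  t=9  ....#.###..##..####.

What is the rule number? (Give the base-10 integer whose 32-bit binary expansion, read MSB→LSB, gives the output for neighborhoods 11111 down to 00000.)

  #####|.  b31=0 t=4,i=2
  ####.|#  b30=1 t=4,i=6
  ###.#|#  b29=1 t=7,i=11
  ###..|.  b28=0 t=0,i=0
  ##.##|#  b27=1 t=1,i=7
  ##.#.|.  b26=0 t=0,i=15
  ##..#|.  b25=0 t=1,i=3
  ##...|#  b24=1 t=0,i=1
  #.###|.  b23=0 t=0,i=18
  #.##.|.  b22=0 t=1,i=1
  #.#.#|.  b21=0 t=0,i=16
  #.#..|.  b20=0 t=2,i=9
  #..##|#  b19=1 t=1,i=4
  #..#.|.  b18=0 t=1,i=12
  #...#|#  b17=1 t=6,i=0
  #....|#  b16=1 t=0,i=2
  .####|#  b15=1 t=4,i=1
  .###.|#  b14=1 t=0,i=6
  .##.#|.  b13=0 t=0,i=14
  .##..|#  b12=1 t=1,i=2
  .#.##|.  b11=0 t=0,i=17
  .#.#.|.  b10=0 t=2,i=8
  .#..#|.  b9=0 t=5,i=7
  .#...|#  b8=1 t=1,i=14
  ..###|#  b7=1 t=0,i=5
  ..##.|#  b6=1 t=0,i=13
  ..#.#|.  b5=0 t=1,i=19
  ..#..|.  b4=0 t=1,i=13
  ...##|.  b3=0 t=0,i=4
  ...#.|.  b2=0 t=1,i=18
  ....#|.  b1=0 t=0,i=3
  .....|#  b0=1 t=0,i=10
  bits 01101001000010111101000111000001 = 1762382273

1762382273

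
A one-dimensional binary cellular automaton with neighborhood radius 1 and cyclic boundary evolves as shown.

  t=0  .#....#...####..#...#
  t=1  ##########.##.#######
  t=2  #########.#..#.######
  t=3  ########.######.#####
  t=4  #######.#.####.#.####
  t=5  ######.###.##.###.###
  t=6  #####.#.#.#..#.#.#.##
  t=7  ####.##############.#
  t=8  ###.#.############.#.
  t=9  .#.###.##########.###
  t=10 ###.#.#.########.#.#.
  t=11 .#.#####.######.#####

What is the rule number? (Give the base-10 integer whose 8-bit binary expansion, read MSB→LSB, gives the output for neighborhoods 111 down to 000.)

183

  ### -> #   bit 7 = 1  t=0,i=11
  ##. -> .   bit 6 = 0  t=0,i=13
  #.# -> #   bit 5 = 1  t=0,i=0
  #.. -> #   bit 4 = 1  t=0,i=2
  .## -> .   bit 3 = 0  t=0,i=10
  .#. -> #   bit 2 = 1  t=0,i=1
  ..# -> #   bit 1 = 1  t=0,i=5
  ... -> #   bit 0 = 1  t=0,i=3
  bits 10110111 = 183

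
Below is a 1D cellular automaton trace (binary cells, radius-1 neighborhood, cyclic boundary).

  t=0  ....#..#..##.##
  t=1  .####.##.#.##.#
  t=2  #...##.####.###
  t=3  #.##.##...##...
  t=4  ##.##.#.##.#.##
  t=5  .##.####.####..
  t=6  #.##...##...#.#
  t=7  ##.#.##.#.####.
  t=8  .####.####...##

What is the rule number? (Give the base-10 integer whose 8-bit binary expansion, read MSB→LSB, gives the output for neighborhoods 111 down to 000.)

  ### -> .   bit 7 = 0  t=1,i=2
  ##. -> #   bit 6 = 1  t=0,i=11
  #.# -> #   bit 5 = 1  t=0,i=12
  #.. -> .   bit 4 = 0  t=0,i=0
  .## -> .   bit 3 = 0  t=0,i=10
  .#. -> #   bit 2 = 1  t=0,i=4
  ..# -> #   bit 1 = 1  t=0,i=3
  ... -> #   bit 0 = 1  t=0,i=1
  bits 01100111 = 103

103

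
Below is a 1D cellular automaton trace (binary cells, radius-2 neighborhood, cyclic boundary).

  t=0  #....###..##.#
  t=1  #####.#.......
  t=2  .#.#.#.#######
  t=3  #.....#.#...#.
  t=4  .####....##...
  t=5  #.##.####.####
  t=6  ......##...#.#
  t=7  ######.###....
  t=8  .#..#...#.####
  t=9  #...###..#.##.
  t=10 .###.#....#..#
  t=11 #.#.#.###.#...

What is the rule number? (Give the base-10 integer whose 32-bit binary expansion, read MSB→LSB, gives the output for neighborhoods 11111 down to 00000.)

  nb #####: next=.  (t=1,i=2, bit31=0)
  nb ####.: next=#  (t=1,i=3, bit30=1)
  nb ###.#: next=.  (t=1,i=4, bit29=0)
  nb ###..: next=.  (t=0,i=7, bit28=0)
  nb ##.##: next=.  (t=0,i=12, bit27=0)
  nb ##.#.: next=#  (t=1,i=5, bit26=1)
  nb ##..#: next=.  (t=0,i=8, bit25=0)
  nb ##...: next=#  (t=0,i=1, bit24=1)
  nb #.###: next=.  (t=2,i=7, bit23=0)
  nb #.##.: next=.  (t=0,i=13, bit22=0)
  nb #.#.#: next=.  (t=2,i=1, bit21=0)
  nb #.#..: next=.  (t=1,i=6, bit20=0)
  nb #..##: next=.  (t=0,i=9, bit19=0)
  nb #..#.: next=.  (t=8,i=3, bit18=0)
  nb #...#: next=#  (t=3,i=10, bit17=1)
  nb #....: next=#  (t=0,i=2, bit16=1)
  nb .####: next=#  (t=1,i=1, bit15=1)
  nb .###.: next=#  (t=0,i=6, bit14=1)
  nb .##.#: next=.  (t=0,i=11, bit13=0)
  nb .##..: next=#  (t=0,i=0, bit12=1)
  nb .#.##: next=#  (t=2,i=6, bit11=1)
  nb .#.#.: next=.  (t=2,i=2, bit10=0)
  nb .#..#: next=.  (t=8,i=2, bit9=0)
  nb .#...: next=#  (t=1,i=7, bit8=1)
  nb ..###: next=.  (t=0,i=5, bit7=0)
  nb ..##.: next=.  (t=0,i=10, bit6=0)
  nb ..#.#: next=.  (t=3,i=6, bit5=0)
  nb ..#..: next=#  (t=8,i=4, bit4=1)
  nb ...##: next=#  (t=0,i=4, bit3=1)
  nb ...#.: next=.  (t=3,i=5, bit2=0)
  nb ....#: next=#  (t=0,i=3, bit1=1)
  nb .....: next=#  (t=1,i=9, bit0=1)
  bits 01000101000000111101100100011011 = 1157880091

1157880091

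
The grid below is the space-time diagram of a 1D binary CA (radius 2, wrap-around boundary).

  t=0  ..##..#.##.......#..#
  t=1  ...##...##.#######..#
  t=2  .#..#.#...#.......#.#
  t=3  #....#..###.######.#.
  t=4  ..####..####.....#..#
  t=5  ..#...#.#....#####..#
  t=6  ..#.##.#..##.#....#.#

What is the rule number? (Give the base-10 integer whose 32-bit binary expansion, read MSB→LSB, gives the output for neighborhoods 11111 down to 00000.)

  #####|.  b31=0 t=1,i=13
  ####.|.  b30=0 t=1,i=16
  ###.#|#  b29=1 t=3,i=10
  ###..|.  b28=0 t=1,i=17
  ##.##|#  b27=1 t=1,i=10
  ##.#.|.  b26=0 t=3,i=18
  ##..#|#  b25=1 t=0,i=4
  ##...|.  b24=0 t=0,i=10
  #.###|.  b23=0 t=1,i=11
  #.##.|#  b22=1 t=0,i=8
  #.#.#|.  b21=0 t=2,i=20
  #.#..|.  b20=0 t=2,i=1
  #..##|.  b19=0 t=0,i=1
  #..#.|.  b18=0 t=0,i=5
  #...#|#  b17=1 t=1,i=1
  #....|#  b16=1 t=0,i=11
  .####|.  b15=0 t=1,i=12
  .###.|#  b14=1 t=3,i=9
  .##.#|.  b13=0 t=1,i=9
  .##..|#  b12=1 t=0,i=3
  .#.##|.  b11=0 t=0,i=7
  .#.#.|#  b10=1 t=2,i=0
  .#..#|.  b9=0 t=0,i=0
  .#...|.  b8=0 t=1,i=0
  ..###|#  b7=1 t=3,i=8
  ..##.|.  b6=0 t=0,i=2
  ..#.#|.  b5=0 t=0,i=6
  ..#..|#  b4=1 t=0,i=17
  ...##|.  b3=0 t=1,i=2
  ...#.|#  b2=1 t=0,i=16
  ....#|#  b1=1 t=0,i=15
  .....|#  b0=1 t=0,i=12
  bits 00101010010000110101010010010111 = 709055639

709055639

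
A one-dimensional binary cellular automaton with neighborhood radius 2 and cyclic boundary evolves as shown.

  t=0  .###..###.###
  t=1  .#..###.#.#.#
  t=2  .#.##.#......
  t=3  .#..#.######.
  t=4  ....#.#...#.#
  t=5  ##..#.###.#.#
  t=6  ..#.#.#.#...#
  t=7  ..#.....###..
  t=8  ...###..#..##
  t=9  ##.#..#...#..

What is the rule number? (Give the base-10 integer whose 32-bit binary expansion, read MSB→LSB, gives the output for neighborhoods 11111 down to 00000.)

1671111073

  ##### -> .   bit 31 = 0  t=3,i=8
  ####. -> #   bit 30 = 1  t=3,i=10
  ###.# -> #   bit 29 = 1  t=0,i=8
  ###.. -> .   bit 28 = 0  t=0,i=3
  ##.## -> .   bit 27 = 0  t=0,i=0
  ##.#. -> .   bit 26 = 0  t=1,i=7
  ##..# -> #   bit 25 = 1  t=0,i=4
  ##... -> #   bit 24 = 1  t=7,i=11
  #.### -> #   bit 23 = 1  t=0,i=1
  #.##. -> .   bit 22 = 0  t=2,i=3
  #.#.# -> .   bit 21 = 0  t=1,i=8
  #.#.. -> #   bit 20 = 1  t=1,i=1
  #..## -> #   bit 19 = 1  t=0,i=5
  #..#. -> .   bit 18 = 0  t=3,i=0
  #...# -> #   bit 17 = 1  t=4,i=8
  #.... -> #   bit 16 = 1  t=2,i=8
  .#### -> .   bit 15 = 0  t=3,i=7
  .###. -> .   bit 14 = 0  t=0,i=2
  .##.# -> #   bit 13 = 1  t=2,i=4
  .##.. -> .   bit 12 = 0  t=8,i=12
  .#.## -> .   bit 11 = 0  t=2,i=2
  .#.#. -> .   bit 10 = 0  t=1,i=0
  .#..# -> .   bit 9 = 0  t=1,i=2
  .#... -> #   bit 8 = 1  t=2,i=7
  ..### -> #   bit 7 = 1  t=0,i=6
  ..##. -> .   bit 6 = 0  t=8,i=11
  ..#.# -> #   bit 5 = 1  t=2,i=1
  ..#.. -> .   bit 4 = 0  t=3,i=1
  ...## -> .   bit 3 = 0  t=7,i=7
  ...#. -> .   bit 2 = 0  t=2,i=0
  ....# -> .   bit 1 = 0  t=2,i=12
  ..... -> #   bit 0 = 1  t=2,i=9
  bits 01100011100110110010000110100001 = 1671111073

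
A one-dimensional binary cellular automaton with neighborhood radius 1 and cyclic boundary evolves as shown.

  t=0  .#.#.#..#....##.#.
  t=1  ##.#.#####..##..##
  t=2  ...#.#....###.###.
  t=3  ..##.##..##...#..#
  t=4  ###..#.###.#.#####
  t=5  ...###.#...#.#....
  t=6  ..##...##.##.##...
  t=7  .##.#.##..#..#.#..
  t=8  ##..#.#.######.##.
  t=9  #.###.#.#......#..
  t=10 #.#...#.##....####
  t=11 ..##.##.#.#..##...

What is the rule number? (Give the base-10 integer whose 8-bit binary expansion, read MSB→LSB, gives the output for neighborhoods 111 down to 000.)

30

  [7] ### => .  t=1,i=0
  [6] ##. => .  t=0,i=14
  [5] #.# => .  t=0,i=2
  [4] #.. => #  t=0,i=6
  [3] .## => #  t=0,i=13
  [2] .#. => #  t=0,i=1
  [1] ..# => #  t=0,i=0
  [0] ... => .  t=0,i=10
  bits 00011110 = 30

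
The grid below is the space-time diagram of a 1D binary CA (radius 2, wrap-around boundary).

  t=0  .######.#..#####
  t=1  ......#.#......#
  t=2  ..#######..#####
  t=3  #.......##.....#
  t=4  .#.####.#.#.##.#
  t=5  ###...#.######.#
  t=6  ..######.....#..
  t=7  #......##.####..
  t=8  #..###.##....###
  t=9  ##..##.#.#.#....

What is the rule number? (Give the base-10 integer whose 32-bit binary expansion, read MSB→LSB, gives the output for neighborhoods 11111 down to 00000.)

  ##### -> .   bit 31 = 0  t=0,i=3
  ####. -> .   bit 30 = 0  t=0,i=5
  ###.# -> #   bit 29 = 1  t=0,i=6
  ###.. -> #   bit 28 = 1  t=2,i=8
  ##.## -> .   bit 27 = 0  t=0,i=0
  ##.#. -> .   bit 26 = 0  t=0,i=7
  ##..# -> #   bit 25 = 1  t=2,i=0
  ##... -> #   bit 24 = 1  t=3,i=1
  #.### -> .   bit 23 = 0  t=0,i=1
  #.##. -> #   bit 22 = 1  t=4,i=12
  #.#.# -> #   bit 21 = 1  t=4,i=1
  #.#.. -> #   bit 20 = 1  t=0,i=8
  #..## -> .   bit 19 = 0  t=0,i=10
  #..#. -> #   bit 18 = 1  t=7,i=15
  #...# -> #   bit 17 = 1  t=5,i=4
  #.... -> .   bit 16 = 0  t=1,i=1
  .#### -> .   bit 15 = 0  t=0,i=2
  .###. -> #   bit 14 = 1  t=8,i=4
  .##.# -> #   bit 13 = 1  t=4,i=13
  .##.. -> .   bit 12 = 0  t=3,i=0
  .#.## -> #   bit 11 = 1  t=4,i=2
  .#.#. -> #   bit 10 = 1  t=1,i=7
  .#..# -> .   bit 9 = 0  t=0,i=9
  .#... -> .   bit 8 = 0  t=1,i=0
  ..### -> .   bit 7 = 0  t=0,i=11
  ..##. -> #   bit 6 = 1  t=3,i=8
  ..#.# -> #   bit 5 = 1  t=1,i=6
  ..#.. -> #   bit 4 = 1  t=1,i=15
  ...## -> .   bit 3 = 0  t=3,i=7
  ...#. -> #   bit 2 = 1  t=1,i=5
  ....# -> #   bit 1 = 1  t=1,i=4
  ..... -> #   bit 0 = 1  t=1,i=2
  bits 00110011011101100110110001110111 = 863399031

863399031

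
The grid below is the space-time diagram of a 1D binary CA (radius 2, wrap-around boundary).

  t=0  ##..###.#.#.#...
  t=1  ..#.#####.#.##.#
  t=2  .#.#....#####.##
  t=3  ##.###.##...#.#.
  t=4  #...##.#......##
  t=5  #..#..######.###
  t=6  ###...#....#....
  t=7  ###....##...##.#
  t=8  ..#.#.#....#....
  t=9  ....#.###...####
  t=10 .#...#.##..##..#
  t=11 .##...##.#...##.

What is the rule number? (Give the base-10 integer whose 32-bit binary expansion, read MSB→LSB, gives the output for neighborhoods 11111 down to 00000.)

  [31] ##### => .  t=1,i=6
  [30] ####. => .  t=1,i=7
  [29] ###.# => #  t=0,i=6
  [28] ###.. => #  t=4,i=0
  [27] ##.## => .  t=2,i=13
  [26] ##.#. => #  t=0,i=7
  [25] ##..# => #  t=0,i=2
  [24] ##... => .  t=3,i=9
  [23] #.### => .  t=1,i=4
  [22] #.##. => #  t=1,i=12
  [21] #.#.# => #  t=0,i=8
  [20] #.#.. => #  t=0,i=12
  [19] #..## => .  t=0,i=3
  [18] #..#. => #  t=1,i=1
  [17] #...# => .  t=0,i=14
  [16] #.... => #  t=2,i=5
  [15] .#### => .  t=1,i=5
  [14] .###. => #  t=0,i=5
  [13] .##.# => .  t=1,i=13
  [12] .##.. => .  t=0,i=1
  [11] .#.## => #  t=1,i=3
  [10] .#.#. => .  t=0,i=9
  [9] .#..# => .  t=1,i=0
  [8] .#... => #  t=0,i=13
  [7] ..### => #  t=0,i=4
  [6] ..##. => .  t=0,i=0
  [5] ..#.# => .  t=1,i=2
  [4] ..#.. => .  t=5,i=3
  [3] ...## => #  t=0,i=15
  [2] ...#. => .  t=3,i=11
  [1] ....# => .  t=2,i=6
  [0] ..... => #  t=4,i=10
  bits 00110110011101010100100110001001 = 913656201

913656201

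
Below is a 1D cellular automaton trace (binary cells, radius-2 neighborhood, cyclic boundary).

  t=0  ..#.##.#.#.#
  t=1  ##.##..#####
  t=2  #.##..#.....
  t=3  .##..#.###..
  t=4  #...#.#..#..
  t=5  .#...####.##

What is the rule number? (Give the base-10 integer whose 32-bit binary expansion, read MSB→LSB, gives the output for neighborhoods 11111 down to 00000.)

  [31] ##### => .  t=1,i=9
  [30] ####. => #  t=1,i=0
  [29] ###.# => .  t=1,i=1
  [28] ###.. => #  t=3,i=9
  [27] ##.## => #  t=1,i=2
  [26] ##.#. => .  t=0,i=6
  [25] ##..# => .  t=1,i=5
  [24] ##... => .  t=3,i=10
  [23] #.### => .  t=3,i=7
  [22] #.##. => #  t=0,i=4
  [21] #.#.# => #  t=0,i=7
  [20] #.#.. => #  t=0,i=11
  [19] #..## => #  t=1,i=6
  [18] #..#. => #  t=0,i=1
  [17] #...# => .  t=3,i=11
  [16] #.... => #  t=2,i=8
  [15] .#### => .  t=1,i=8
  [14] .###. => .  t=3,i=8
  [13] .##.# => .  t=0,i=5
  [12] .##.. => .  t=1,i=4
  [11] .#.## => #  t=0,i=3
  [10] .#.#. => #  t=0,i=8
  [9] .#..# => #  t=0,i=0
  [8] .#... => #  t=2,i=7
  [7] ..### => .  t=1,i=7
  [6] ..##. => .  t=3,i=1
  [5] ..#.# => .  t=0,i=2
  [4] ..#.. => .  t=2,i=6
  [3] ...## => #  t=3,i=0
  [2] ...#. => .  t=2,i=11
  [1] ....# => .  t=2,i=10
  [0] ..... => #  t=2,i=9
  bits 01011000011111010000111100001001 = 1484590857

1484590857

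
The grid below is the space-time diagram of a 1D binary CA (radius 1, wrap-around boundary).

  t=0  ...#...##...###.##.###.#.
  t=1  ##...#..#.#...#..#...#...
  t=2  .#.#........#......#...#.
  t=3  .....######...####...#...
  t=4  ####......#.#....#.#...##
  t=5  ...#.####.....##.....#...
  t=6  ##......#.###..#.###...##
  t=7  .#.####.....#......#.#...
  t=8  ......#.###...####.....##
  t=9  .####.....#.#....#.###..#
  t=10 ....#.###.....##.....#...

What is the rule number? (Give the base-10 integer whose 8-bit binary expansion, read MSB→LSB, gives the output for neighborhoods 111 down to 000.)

  [7] ### => .  t=0,i=13
  [6] ##. => #  t=0,i=8
  [5] #.# => .  t=0,i=15
  [4] #.. => .  t=0,i=4
  [3] .## => .  t=0,i=7
  [2] .#. => .  t=0,i=3
  [1] ..# => .  t=0,i=2
  [0] ... => #  t=0,i=0
  bits 01000001 = 65

65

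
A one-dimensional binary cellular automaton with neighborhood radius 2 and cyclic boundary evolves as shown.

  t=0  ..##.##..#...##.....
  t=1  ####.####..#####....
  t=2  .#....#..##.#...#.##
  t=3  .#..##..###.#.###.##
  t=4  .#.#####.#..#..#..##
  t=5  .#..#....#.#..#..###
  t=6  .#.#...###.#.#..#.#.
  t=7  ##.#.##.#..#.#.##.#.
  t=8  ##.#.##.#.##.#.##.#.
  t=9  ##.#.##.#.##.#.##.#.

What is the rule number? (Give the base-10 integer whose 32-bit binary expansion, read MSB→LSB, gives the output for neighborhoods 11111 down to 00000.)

  [31] ##### => .  t=1,i=13
  [30] ####. => .  t=1,i=2
  [29] ###.# => .  t=1,i=3
  [28] ###.. => .  t=1,i=8
  [27] ##.## => .  t=0,i=4
  [26] ##.#. => .  t=2,i=0
  [25] ##..# => #  t=0,i=7
  [24] ##... => #  t=0,i=15
  [23] #.### => .  t=1,i=5
  [22] #.##. => #  t=0,i=5
  [21] #.#.# => #  t=3,i=12
  [20] #.#.. => #  t=2,i=1
  [19] #..## => #  t=1,i=10
  [18] #..#. => #  t=0,i=8
  [17] #...# => #  t=0,i=11
  [16] #.... => .  t=0,i=16
  [15] .#### => #  t=1,i=1
  [14] .###. => #  t=3,i=9
  [13] .##.# => #  t=0,i=3
  [12] .##.. => #  t=0,i=6
  [11] .#.## => .  t=2,i=17
  [10] .#.#. => .  t=5,i=10
  [9] .#..# => .  t=2,i=7
  [8] .#... => .  t=0,i=10
  [7] ..### => .  t=1,i=0
  [6] ..##. => #  t=0,i=2
  [5] ..#.# => #  t=2,i=16
  [4] ..#.. => .  t=0,i=9
  [3] ...## => #  t=0,i=1
  [2] ...#. => #  t=2,i=5
  [1] ....# => #  t=0,i=0
  [0] ..... => .  t=0,i=17
  bits 00000011011111101111000001101110 = 58650734

58650734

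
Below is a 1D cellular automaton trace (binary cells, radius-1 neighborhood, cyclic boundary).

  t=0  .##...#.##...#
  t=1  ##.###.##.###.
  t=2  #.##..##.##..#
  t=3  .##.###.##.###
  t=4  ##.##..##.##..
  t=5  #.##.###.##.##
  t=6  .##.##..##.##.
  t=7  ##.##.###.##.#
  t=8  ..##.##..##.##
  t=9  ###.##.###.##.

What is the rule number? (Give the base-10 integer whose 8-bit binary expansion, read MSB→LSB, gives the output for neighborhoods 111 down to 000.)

  nb ###: next=.  (t=1,i=4, bit7=0)
  nb ##.: next=.  (t=0,i=2, bit6=0)
  nb #.#: next=#  (t=0,i=0, bit5=1)
  nb #..: next=#  (t=0,i=3, bit4=1)
  nb .##: next=#  (t=0,i=1, bit3=1)
  nb .#.: next=.  (t=0,i=6, bit2=0)
  nb ..#: next=#  (t=0,i=5, bit1=1)
  nb ...: next=#  (t=0,i=4, bit0=1)
  bits 00111011 = 59

59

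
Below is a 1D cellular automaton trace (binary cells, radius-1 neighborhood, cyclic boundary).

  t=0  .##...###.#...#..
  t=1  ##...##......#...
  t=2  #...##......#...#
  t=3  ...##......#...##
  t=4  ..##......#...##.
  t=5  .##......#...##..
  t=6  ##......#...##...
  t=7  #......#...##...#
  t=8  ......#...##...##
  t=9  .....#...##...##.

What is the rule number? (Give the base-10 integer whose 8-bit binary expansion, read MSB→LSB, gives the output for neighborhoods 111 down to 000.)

10

  ###|.  b7=0 t=0,i=7
  ##.|.  b6=0 t=0,i=2
  #.#|.  b5=0 t=0,i=9
  #..|.  b4=0 t=0,i=3
  .##|#  b3=1 t=0,i=1
  .#.|.  b2=0 t=0,i=10
  ..#|#  b1=1 t=0,i=0
  ...|.  b0=0 t=0,i=4
  bits 00001010 = 10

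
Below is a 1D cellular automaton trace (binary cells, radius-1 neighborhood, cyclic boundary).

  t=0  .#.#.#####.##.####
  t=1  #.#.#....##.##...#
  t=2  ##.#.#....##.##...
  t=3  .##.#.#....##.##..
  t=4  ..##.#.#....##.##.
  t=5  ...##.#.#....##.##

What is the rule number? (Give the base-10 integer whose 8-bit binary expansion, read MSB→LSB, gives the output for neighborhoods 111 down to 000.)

112

  [7] ### => .  t=0,i=6
  [6] ##. => #  t=0,i=9
  [5] #.# => #  t=0,i=0
  [4] #.. => #  t=1,i=5
  [3] .## => .  t=0,i=5
  [2] .#. => .  t=0,i=1
  [1] ..# => .  t=1,i=8
  [0] ... => .  t=1,i=6
  bits 01110000 = 112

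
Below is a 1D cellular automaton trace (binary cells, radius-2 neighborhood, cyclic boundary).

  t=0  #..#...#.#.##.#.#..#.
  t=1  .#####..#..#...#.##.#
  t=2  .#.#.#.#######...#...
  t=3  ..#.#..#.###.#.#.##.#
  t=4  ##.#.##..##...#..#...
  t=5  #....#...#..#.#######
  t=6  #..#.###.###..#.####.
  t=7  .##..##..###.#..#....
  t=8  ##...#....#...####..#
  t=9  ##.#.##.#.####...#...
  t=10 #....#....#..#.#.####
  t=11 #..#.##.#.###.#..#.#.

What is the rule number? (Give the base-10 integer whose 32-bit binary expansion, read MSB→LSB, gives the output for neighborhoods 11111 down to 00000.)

2428913498

  nb #####: next=#  (t=1,i=3, bit31=1)
  nb ####.: next=.  (t=1,i=4, bit30=0)
  nb ###.#: next=.  (t=3,i=11, bit29=0)
  nb ###..: next=#  (t=1,i=5, bit28=1)
  nb ##.##: next=.  (t=6,i=8, bit27=0)
  nb ##.#.: next=.  (t=0,i=13, bit26=0)
  nb ##..#: next=.  (t=1,i=6, bit25=0)
  nb ##...: next=.  (t=2,i=14, bit24=0)
  nb #.###: next=#  (t=1,i=1, bit23=1)
  nb #.##.: next=#  (t=0,i=11, bit22=1)
  nb #.#.#: next=.  (t=0,i=9, bit21=0)
  nb #.#..: next=.  (t=0,i=0, bit20=0)
  nb #..##: next=.  (t=4,i=8, bit19=0)
  nb #..#.: next=#  (t=0,i=2, bit18=1)
  nb #...#: next=#  (t=0,i=5, bit17=1)
  nb #....: next=.  (t=2,i=19, bit16=0)
  nb .####: next=.  (t=1,i=2, bit15=0)
  nb .###.: next=#  (t=3,i=10, bit14=1)
  nb .##.#: next=.  (t=0,i=12, bit13=0)
  nb .##..: next=.  (t=4,i=6, bit12=0)
  nb .#.##: next=.  (t=0,i=10, bit11=0)
  nb .#.#.: next=#  (t=0,i=8, bit10=1)
  nb .#..#: next=#  (t=0,i=1, bit9=1)
  nb .#...: next=#  (t=0,i=4, bit8=1)
  nb ..###: next=.  (t=7,i=9, bit7=0)
  nb ..##.: next=#  (t=4,i=0, bit6=1)
  nb ..#.#: next=.  (t=0,i=7, bit5=0)
  nb ..#..: next=#  (t=0,i=3, bit4=1)
  nb ...##: next=#  (t=4,i=20, bit3=1)
  nb ...#.: next=.  (t=0,i=6, bit2=0)
  nb ....#: next=#  (t=2,i=20, bit1=1)
  nb .....: next=.  (t=7,i=19, bit0=0)
  bits 10010000110001100100011101011010 = 2428913498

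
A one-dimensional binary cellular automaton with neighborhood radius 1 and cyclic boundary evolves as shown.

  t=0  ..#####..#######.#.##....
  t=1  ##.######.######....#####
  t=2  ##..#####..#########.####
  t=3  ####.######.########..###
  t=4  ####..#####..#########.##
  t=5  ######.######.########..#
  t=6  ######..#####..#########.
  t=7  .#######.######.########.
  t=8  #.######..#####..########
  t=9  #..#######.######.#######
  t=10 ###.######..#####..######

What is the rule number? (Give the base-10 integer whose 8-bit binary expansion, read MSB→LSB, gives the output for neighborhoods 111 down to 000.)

211

  ### -> #   bit 7 = 1  t=0,i=3
  ##. -> #   bit 6 = 1  t=0,i=6
  #.# -> .   bit 5 = 0  t=0,i=16
  #.. -> #   bit 4 = 1  t=0,i=7
  .## -> .   bit 3 = 0  t=0,i=2
  .#. -> .   bit 2 = 0  t=0,i=17
  ..# -> #   bit 1 = 1  t=0,i=1
  ... -> #   bit 0 = 1  t=0,i=0
  bits 11010011 = 211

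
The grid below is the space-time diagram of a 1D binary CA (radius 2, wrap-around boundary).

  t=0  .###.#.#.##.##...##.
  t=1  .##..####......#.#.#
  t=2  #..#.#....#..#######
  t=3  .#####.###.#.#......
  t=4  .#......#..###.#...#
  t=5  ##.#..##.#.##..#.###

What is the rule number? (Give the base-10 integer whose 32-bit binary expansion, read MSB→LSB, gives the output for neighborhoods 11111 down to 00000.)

  ##### -> .   bit 31 = 0  t=2,i=15
  ####. -> .   bit 30 = 0  t=1,i=7
  ###.# -> .   bit 29 = 0  t=0,i=3
  ###.. -> .   bit 28 = 0  t=1,i=8
  ##.## -> .   bit 27 = 0  t=0,i=11
  ##.#. -> .   bit 26 = 0  t=0,i=4
  ##..# -> #   bit 25 = 1  t=0,i=19
  ##... -> .   bit 24 = 0  t=0,i=14
  #.### -> .   bit 23 = 0  t=3,i=7
  #.##. -> .   bit 22 = 0  t=0,i=9
  #.#.# -> #   bit 21 = 1  t=0,i=5
  #.#.. -> #   bit 20 = 1  t=2,i=5
  #..## -> .   bit 19 = 0  t=0,i=0
  #..#. -> #   bit 18 = 1  t=2,i=2
  #...# -> #   bit 17 = 1  t=0,i=15
  #.... -> #   bit 16 = 1  t=1,i=10
  .#### -> .   bit 15 = 0  t=1,i=6
  .###. -> #   bit 14 = 1  t=0,i=2
  .##.# -> .   bit 13 = 0  t=0,i=10
  .##.. -> .   bit 12 = 0  t=0,i=13
  .#.## -> #   bit 11 = 1  t=0,i=8
  .#.#. -> #   bit 10 = 1  t=0,i=6
  .#..# -> #   bit 9 = 1  t=2,i=11
  .#... -> .   bit 8 = 0  t=2,i=6
  ..### -> #   bit 7 = 1  t=0,i=1
  ..##. -> #   bit 6 = 1  t=0,i=17
  ..#.# -> #   bit 5 = 1  t=1,i=15
  ..#.. -> .   bit 4 = 0  t=2,i=10
  ...## -> .   bit 3 = 0  t=0,i=16
  ...#. -> #   bit 2 = 1  t=1,i=14
  ....# -> #   bit 1 = 1  t=1,i=13
  ..... -> .   bit 0 = 0  t=1,i=11
  bits 00000010001101110100111011100110 = 37179110

37179110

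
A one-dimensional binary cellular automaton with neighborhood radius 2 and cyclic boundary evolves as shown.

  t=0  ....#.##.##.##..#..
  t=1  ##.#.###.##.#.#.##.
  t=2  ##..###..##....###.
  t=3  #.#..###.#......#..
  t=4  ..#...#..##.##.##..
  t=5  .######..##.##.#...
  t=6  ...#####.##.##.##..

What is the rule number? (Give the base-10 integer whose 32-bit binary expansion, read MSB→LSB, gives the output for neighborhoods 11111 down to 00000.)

  [31] ##### => #  t=5,i=3
  [30] ####. => #  t=5,i=5
  [29] ###.# => .  t=1,i=7
  [28] ###.. => #  t=2,i=6
  [27] ##.## => .  t=0,i=8
  [26] ##.#. => .  t=1,i=2
  [25] ##..# => #  t=0,i=14
  [24] ##... => .  t=2,i=11
  [23] #.### => #  t=1,i=5
  [22] #.##. => #  t=0,i=6
  [21] #.#.# => .  t=1,i=3
  [20] #.#.. => #  t=3,i=2
  [19] #..## => .  t=2,i=3
  [18] #..#. => .  t=0,i=15
  [17] #...# => #  t=4,i=4
  [16] #.... => .  t=0,i=18
  [15] .#### => .  t=5,i=2
  [14] .###. => #  t=1,i=6
  [13] .##.# => #  t=0,i=7
  [12] .##.. => .  t=0,i=13
  [11] .#.## => #  t=0,i=5
  [10] .#.#. => .  t=1,i=13
  [9] .#..# => .  t=3,i=3
  [8] .#... => #  t=0,i=17
  [7] ..### => .  t=2,i=4
  [6] ..##. => #  t=2,i=9
  [5] ..#.# => .  t=0,i=4
  [4] ..#.. => #  t=0,i=16
  [3] ...## => .  t=2,i=14
  [2] ...#. => #  t=0,i=3
  [1] ....# => .  t=0,i=2
  [0] ..... => #  t=0,i=0
  bits 11010010110100100110100101010101 = 3537004885

3537004885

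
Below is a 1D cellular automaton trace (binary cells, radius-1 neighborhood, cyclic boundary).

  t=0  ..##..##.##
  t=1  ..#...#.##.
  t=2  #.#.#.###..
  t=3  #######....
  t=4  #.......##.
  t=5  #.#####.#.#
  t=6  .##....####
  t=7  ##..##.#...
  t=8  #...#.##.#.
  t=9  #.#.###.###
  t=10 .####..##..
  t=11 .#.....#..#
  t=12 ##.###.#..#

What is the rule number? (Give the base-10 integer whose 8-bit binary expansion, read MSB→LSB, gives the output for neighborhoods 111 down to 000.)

45

  nb ###: next=.  (t=2,i=7, bit7=0)
  nb ##.: next=.  (t=0,i=3, bit6=0)
  nb #.#: next=#  (t=0,i=8, bit5=1)
  nb #..: next=.  (t=0,i=0, bit4=0)
  nb .##: next=#  (t=0,i=2, bit3=1)
  nb .#.: next=#  (t=1,i=2, bit2=1)
  nb ..#: next=.  (t=0,i=1, bit1=0)
  nb ...: next=#  (t=1,i=0, bit0=1)
  bits 00101101 = 45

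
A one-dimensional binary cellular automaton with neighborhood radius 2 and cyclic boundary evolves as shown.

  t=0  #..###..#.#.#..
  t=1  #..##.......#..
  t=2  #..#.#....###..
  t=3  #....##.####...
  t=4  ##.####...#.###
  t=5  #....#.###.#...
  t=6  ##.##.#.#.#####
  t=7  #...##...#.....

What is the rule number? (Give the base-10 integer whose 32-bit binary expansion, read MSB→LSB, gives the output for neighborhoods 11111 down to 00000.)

  [31] ##### => .  t=4,i=14
  [30] ####. => #  t=3,i=10
  [29] ###.# => .  t=4,i=1
  [28] ###.. => .  t=0,i=5
  [27] ##.## => .  t=3,i=7
  [26] ##.#. => #  t=5,i=10
  [25] ##..# => .  t=0,i=6
  [24] ##... => #  t=1,i=5
  [23] #.### => .  t=3,i=8
  [22] #.##. => .  t=6,i=3
  [21] #.#.# => .  t=0,i=10
  [20] #.#.. => #  t=0,i=12
  [19] #..## => .  t=0,i=2
  [18] #..#. => .  t=0,i=7
  [17] #...# => #  t=3,i=13
  [16] #.... => .  t=1,i=6
  [15] .#### => .  t=3,i=9
  [14] .###. => #  t=0,i=4
  [13] .##.# => #  t=3,i=6
  [12] .##.. => .  t=1,i=4
  [11] .#.## => #  t=4,i=11
  [10] .#.#. => .  t=0,i=9
  [9] .#..# => .  t=0,i=1
  [8] .#... => #  t=2,i=6
  [7] ..### => #  t=0,i=3
  [6] ..##. => #  t=1,i=3
  [5] ..#.# => .  t=0,i=8
  [4] ..#.. => #  t=0,i=0
  [3] ...## => #  t=2,i=9
  [2] ...#. => #  t=1,i=11
  [1] ....# => #  t=1,i=10
  [0] ..... => .  t=1,i=7
  bits 01000101000100100110100111011110 = 1158834654

1158834654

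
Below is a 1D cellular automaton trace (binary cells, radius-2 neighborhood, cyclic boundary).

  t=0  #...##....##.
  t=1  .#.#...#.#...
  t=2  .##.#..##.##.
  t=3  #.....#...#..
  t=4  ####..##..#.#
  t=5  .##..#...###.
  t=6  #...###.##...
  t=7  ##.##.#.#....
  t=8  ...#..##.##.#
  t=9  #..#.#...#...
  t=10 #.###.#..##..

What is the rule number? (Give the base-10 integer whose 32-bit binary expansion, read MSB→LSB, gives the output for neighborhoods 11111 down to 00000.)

3765243321

  [31] ##### => #  t=4,i=1
  [30] ####. => #  t=4,i=2
  [29] ###.# => #  t=6,i=6
  [28] ###.. => .  t=4,i=3
  [27] ##.## => .  t=2,i=9
  [26] ##.#. => .  t=0,i=12
  [25] ##..# => .  t=2,i=12
  [24] ##... => .  t=0,i=6
  [23] #.### => .  t=4,i=12
  [22] #.##. => #  t=2,i=10
  [21] #.#.# => #  t=7,i=6
  [20] #.#.. => .  t=0,i=0
  [19] #..## => #  t=2,i=0
  [18] #..#. => #  t=3,i=12
  [17] #...# => .  t=0,i=2
  [16] #.... => #  t=0,i=7
  [15] .#### => .  t=4,i=0
  [14] .###. => .  t=5,i=10
  [13] .##.# => .  t=0,i=11
  [12] .##.. => .  t=0,i=5
  [11] .#.## => #  t=4,i=11
  [10] .#.#. => #  t=1,i=2
  [9] .#..# => .  t=2,i=5
  [8] .#... => #  t=0,i=1
  [7] ..### => #  t=5,i=9
  [6] ..##. => .  t=0,i=4
  [5] ..#.# => #  t=1,i=1
  [4] ..#.. => #  t=3,i=0
  [3] ...## => #  t=0,i=3
  [2] ...#. => .  t=1,i=0
  [1] ....# => .  t=0,i=8
  [0] ..... => #  t=3,i=3
  bits 11100000011011010000110110111001 = 3765243321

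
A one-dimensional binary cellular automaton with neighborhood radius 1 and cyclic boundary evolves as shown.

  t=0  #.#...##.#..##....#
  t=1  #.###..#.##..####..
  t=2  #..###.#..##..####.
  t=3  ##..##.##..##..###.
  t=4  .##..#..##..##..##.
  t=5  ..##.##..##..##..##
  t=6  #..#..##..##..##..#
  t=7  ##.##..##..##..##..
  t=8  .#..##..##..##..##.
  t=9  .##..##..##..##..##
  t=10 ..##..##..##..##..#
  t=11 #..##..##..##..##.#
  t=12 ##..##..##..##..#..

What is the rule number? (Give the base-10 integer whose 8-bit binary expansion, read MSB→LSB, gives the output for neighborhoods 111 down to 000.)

213

  nb ###: next=#  (t=1,i=3, bit7=1)
  nb ##.: next=#  (t=0,i=0, bit6=1)
  nb #.#: next=.  (t=0,i=1, bit5=0)
  nb #..: next=#  (t=0,i=3, bit4=1)
  nb .##: next=.  (t=0,i=6, bit3=0)
  nb .#.: next=#  (t=0,i=2, bit2=1)
  nb ..#: next=.  (t=0,i=5, bit1=0)
  nb ...: next=#  (t=0,i=4, bit0=1)
  bits 11010101 = 213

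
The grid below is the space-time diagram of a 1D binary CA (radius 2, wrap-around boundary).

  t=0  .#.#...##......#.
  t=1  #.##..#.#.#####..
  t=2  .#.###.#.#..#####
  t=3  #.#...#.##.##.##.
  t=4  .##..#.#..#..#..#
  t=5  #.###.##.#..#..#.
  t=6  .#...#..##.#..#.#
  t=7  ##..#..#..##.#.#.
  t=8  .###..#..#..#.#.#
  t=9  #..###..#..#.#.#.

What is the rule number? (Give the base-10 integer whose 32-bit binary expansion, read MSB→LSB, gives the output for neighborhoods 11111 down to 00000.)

  [31] ##### => #  t=1,i=12
  [30] ####. => #  t=1,i=13
  [29] ###.# => .  t=2,i=5
  [28] ###.. => #  t=1,i=14
  [27] ##.## => #  t=3,i=10
  [26] ##.#. => #  t=2,i=0
  [25] ##..# => #  t=1,i=4
  [24] ##... => .  t=0,i=9
  [23] #.### => .  t=1,i=10
  [22] #.##. => .  t=1,i=2
  [21] #.#.# => .  t=1,i=8
  [20] #.#.. => #  t=0,i=3
  [19] #..## => #  t=2,i=11
  [18] #..#. => #  t=0,i=0
  [17] #...# => .  t=0,i=5
  [16] #.... => #  t=0,i=10
  [15] .#### => .  t=1,i=11
  [14] .###. => .  t=2,i=4
  [13] .##.# => .  t=3,i=9
  [12] .##.. => #  t=0,i=8
  [11] .#.## => #  t=1,i=1
  [10] .#.#. => #  t=0,i=2
  [9] .#..# => .  t=0,i=16
  [8] .#... => .  t=0,i=4
  [7] ..### => #  t=2,i=12
  [6] ..##. => .  t=0,i=7
  [5] ..#.# => .  t=0,i=1
  [4] ..#.. => .  t=0,i=15
  [3] ...## => #  t=0,i=6
  [2] ...#. => #  t=0,i=14
  [1] ....# => #  t=0,i=13
  [0] ..... => #  t=0,i=11
  bits 11011110000111010001110010001111 = 3726449807

3726449807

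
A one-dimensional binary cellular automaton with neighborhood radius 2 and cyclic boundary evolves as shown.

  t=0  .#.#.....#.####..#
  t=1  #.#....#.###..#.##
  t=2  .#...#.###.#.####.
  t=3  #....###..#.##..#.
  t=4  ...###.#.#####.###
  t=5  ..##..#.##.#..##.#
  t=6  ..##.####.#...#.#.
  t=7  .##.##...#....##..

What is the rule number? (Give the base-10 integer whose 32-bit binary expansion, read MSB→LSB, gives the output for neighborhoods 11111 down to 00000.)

2630098154

  #####|#  b31=1 t=4,i=11
  ####.|.  b30=0 t=0,i=13
  ###.#|.  b29=0 t=1,i=0
  ###..|#  b28=1 t=0,i=14
  ##.##|#  b27=1 t=4,i=14
  ##.#.|#  b26=1 t=1,i=1
  ##..#|.  b25=0 t=0,i=15
  ##...|.  b24=0 t=4,i=0
  #.###|#  b23=1 t=0,i=11
  #.##.|#  b22=1 t=3,i=12
  #.#.#|.  b21=0 t=0,i=1
  #.#..|.  b20=0 t=0,i=3
  #..##|.  b19=0 t=5,i=1
  #..#.|#  b18=1 t=0,i=16
  #...#|.  b17=0 t=2,i=3
  #....|.  b16=0 t=0,i=5
  .####|.  b15=0 t=0,i=12
  .###.|.  b14=0 t=1,i=10
  .##.#|.  b13=0 t=5,i=9
  .##..|#  b12=1 t=3,i=13
  .#.##|#  b11=1 t=0,i=10
  .#.#.|#  b10=1 t=0,i=0
  .#..#|.  b9=0 t=5,i=0
  .#...|.  b8=0 t=0,i=4
  ..###|#  b7=1 t=3,i=5
  ..##.|#  b6=1 t=5,i=2
  ..#.#|#  b5=1 t=0,i=9
  ..#..|.  b4=0 t=2,i=1
  ...##|#  b3=1 t=3,i=4
  ...#.|.  b2=0 t=0,i=8
  ....#|#  b1=1 t=0,i=7
  .....|.  b0=0 t=0,i=6
  bits 10011100110001000001110011101010 = 2630098154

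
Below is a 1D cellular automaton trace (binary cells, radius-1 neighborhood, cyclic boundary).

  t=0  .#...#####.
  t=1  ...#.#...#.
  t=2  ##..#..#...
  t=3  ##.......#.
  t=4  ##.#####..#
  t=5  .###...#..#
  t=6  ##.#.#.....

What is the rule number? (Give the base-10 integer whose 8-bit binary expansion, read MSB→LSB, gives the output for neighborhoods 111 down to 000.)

  [7] ### => .  t=0,i=6
  [6] ##. => #  t=0,i=9
  [5] #.# => #  t=1,i=4
  [4] #.. => .  t=0,i=2
  [3] .## => #  t=0,i=5
  [2] .#. => .  t=0,i=1
  [1] ..# => .  t=0,i=0
  [0] ... => #  t=0,i=3
  bits 01101001 = 105

105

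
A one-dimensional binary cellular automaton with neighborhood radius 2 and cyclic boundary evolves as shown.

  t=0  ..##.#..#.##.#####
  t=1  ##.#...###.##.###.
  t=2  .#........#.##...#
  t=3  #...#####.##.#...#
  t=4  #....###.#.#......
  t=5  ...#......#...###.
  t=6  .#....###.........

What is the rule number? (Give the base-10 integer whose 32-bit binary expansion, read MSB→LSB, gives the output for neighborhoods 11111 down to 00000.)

  nb #####: next=#  (t=0,i=15, bit31=1)
  nb ####.: next=#  (t=0,i=16, bit30=1)
  nb ###.#: next=.  (t=1,i=9, bit29=0)
  nb ###..: next=.  (t=0,i=17, bit28=0)
  nb ##.##: next=#  (t=0,i=12, bit27=1)
  nb ##.#.: next=.  (t=0,i=4, bit26=0)
  nb ##..#: next=#  (t=0,i=0, bit25=1)
  nb ##...: next=.  (t=2,i=14, bit24=0)
  nb #.###: next=.  (t=0,i=13, bit23=0)
  nb #.##.: next=.  (t=0,i=10, bit22=0)
  nb #.#.#: next=.  (t=4,i=9, bit21=0)
  nb #.#..: next=.  (t=0,i=5, bit20=0)
  nb #..##: next=#  (t=0,i=1, bit19=1)
  nb #..#.: next=#  (t=0,i=7, bit18=1)
  nb #...#: next=.  (t=1,i=5, bit17=0)
  nb #....: next=.  (t=2,i=3, bit16=0)
  nb .####: next=#  (t=0,i=14, bit15=1)
  nb .###.: next=.  (t=1,i=8, bit14=0)
  nb .##.#: next=#  (t=0,i=3, bit13=1)
  nb .##..: next=#  (t=2,i=13, bit12=1)
  nb .#.##: next=#  (t=0,i=9, bit11=1)
  nb .#.#.: next=#  (t=2,i=0, bit10=1)
  nb .#..#: next=.  (t=0,i=6, bit9=0)
  nb .#...: next=.  (t=1,i=4, bit8=0)
  nb ..###: next=.  (t=1,i=7, bit7=0)
  nb ..##.: next=.  (t=0,i=2, bit6=0)
  nb ..#.#: next=#  (t=0,i=8, bit5=1)
  nb ..#..: next=.  (t=4,i=0, bit4=0)
  nb ...##: next=.  (t=1,i=6, bit3=0)
  nb ...#.: next=.  (t=2,i=9, bit2=0)
  nb ....#: next=#  (t=2,i=8, bit1=1)
  nb .....: next=#  (t=2,i=4, bit0=1)
  bits 11001010000011001011110000100011 = 3389832227

3389832227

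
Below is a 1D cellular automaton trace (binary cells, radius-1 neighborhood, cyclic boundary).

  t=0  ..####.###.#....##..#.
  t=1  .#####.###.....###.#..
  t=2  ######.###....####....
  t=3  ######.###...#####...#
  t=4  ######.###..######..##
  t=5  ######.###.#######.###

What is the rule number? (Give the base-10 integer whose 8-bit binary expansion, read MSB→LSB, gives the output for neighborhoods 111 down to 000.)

202

  [7] ### => #  t=0,i=3
  [6] ##. => #  t=0,i=5
  [5] #.# => .  t=0,i=6
  [4] #.. => .  t=0,i=12
  [3] .## => #  t=0,i=2
  [2] .#. => .  t=0,i=11
  [1] ..# => #  t=0,i=1
  [0] ... => .  t=0,i=0
  bits 11001010 = 202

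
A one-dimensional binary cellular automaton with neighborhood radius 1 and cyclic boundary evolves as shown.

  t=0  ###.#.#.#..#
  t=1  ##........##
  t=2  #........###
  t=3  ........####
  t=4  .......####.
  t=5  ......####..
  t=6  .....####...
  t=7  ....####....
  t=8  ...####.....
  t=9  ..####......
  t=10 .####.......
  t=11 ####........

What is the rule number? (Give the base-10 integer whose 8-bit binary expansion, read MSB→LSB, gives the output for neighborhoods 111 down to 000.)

138

  nb ###: next=#  (t=0,i=0, bit7=1)
  nb ##.: next=.  (t=0,i=2, bit6=0)
  nb #.#: next=.  (t=0,i=3, bit5=0)
  nb #..: next=.  (t=0,i=9, bit4=0)
  nb .##: next=#  (t=0,i=11, bit3=1)
  nb .#.: next=.  (t=0,i=4, bit2=0)
  nb ..#: next=#  (t=0,i=10, bit1=1)
  nb ...: next=.  (t=1,i=3, bit0=0)
  bits 10001010 = 138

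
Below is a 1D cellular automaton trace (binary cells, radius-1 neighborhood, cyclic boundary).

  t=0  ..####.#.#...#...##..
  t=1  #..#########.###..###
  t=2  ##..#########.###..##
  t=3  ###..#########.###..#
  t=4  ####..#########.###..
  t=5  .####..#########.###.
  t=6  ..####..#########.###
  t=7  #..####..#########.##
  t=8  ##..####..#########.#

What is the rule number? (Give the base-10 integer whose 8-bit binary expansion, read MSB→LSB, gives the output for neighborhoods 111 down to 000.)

  nb ###: next=#  (t=0,i=3, bit7=1)
  nb ##.: next=#  (t=0,i=5, bit6=1)
  nb #.#: next=#  (t=0,i=6, bit5=1)
  nb #..: next=#  (t=0,i=10, bit4=1)
  nb .##: next=.  (t=0,i=2, bit3=0)
  nb .#.: next=#  (t=0,i=7, bit2=1)
  nb ..#: next=.  (t=0,i=1, bit1=0)
  nb ...: next=#  (t=0,i=0, bit0=1)
  bits 11110101 = 245

245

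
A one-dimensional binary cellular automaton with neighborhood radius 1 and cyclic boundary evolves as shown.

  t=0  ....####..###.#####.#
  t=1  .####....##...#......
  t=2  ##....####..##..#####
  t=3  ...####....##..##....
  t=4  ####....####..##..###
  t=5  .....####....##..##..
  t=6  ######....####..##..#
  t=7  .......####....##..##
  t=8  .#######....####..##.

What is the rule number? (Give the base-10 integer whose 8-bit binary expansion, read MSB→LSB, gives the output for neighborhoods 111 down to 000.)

  ###|.  b7=0 t=0,i=5
  ##.|.  b6=0 t=0,i=7
  #.#|.  b5=0 t=0,i=13
  #..|.  b4=0 t=0,i=0
  .##|#  b3=1 t=0,i=4
  .#.|.  b2=0 t=0,i=20
  ..#|#  b1=1 t=0,i=3
  ...|#  b0=1 t=0,i=1
  bits 00001011 = 11

11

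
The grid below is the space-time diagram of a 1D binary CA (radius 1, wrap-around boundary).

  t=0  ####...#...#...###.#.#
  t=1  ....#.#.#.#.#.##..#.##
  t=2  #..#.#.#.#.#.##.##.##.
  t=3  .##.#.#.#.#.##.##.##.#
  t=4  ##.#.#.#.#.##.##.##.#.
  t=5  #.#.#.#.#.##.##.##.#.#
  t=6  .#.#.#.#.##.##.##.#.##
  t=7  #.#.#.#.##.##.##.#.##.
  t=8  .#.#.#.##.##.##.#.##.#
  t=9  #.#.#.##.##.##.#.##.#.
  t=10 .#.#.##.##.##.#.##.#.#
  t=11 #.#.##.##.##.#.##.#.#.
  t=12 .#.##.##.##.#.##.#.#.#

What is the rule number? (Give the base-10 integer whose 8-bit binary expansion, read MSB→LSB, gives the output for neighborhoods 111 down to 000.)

  ### -> .   bit 7 = 0  t=0,i=0
  ##. -> .   bit 6 = 0  t=0,i=3
  #.# -> #   bit 5 = 1  t=0,i=18
  #.. -> #   bit 4 = 1  t=0,i=4
  .## -> #   bit 3 = 1  t=0,i=15
  .#. -> .   bit 2 = 0  t=0,i=7
  ..# -> #   bit 1 = 1  t=0,i=6
  ... -> .   bit 0 = 0  t=0,i=5
  bits 00111010 = 58

58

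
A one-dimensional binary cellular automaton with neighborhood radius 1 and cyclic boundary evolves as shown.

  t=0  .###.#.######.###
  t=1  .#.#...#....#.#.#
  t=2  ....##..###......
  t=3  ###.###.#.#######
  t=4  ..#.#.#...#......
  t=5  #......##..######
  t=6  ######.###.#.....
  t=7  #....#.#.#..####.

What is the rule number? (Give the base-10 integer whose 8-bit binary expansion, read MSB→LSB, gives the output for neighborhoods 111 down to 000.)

89

  ### -> .   bit 7 = 0  t=0,i=2
  ##. -> #   bit 6 = 1  t=0,i=3
  #.# -> .   bit 5 = 0  t=0,i=0
  #.. -> #   bit 4 = 1  t=1,i=4
  .## -> #   bit 3 = 1  t=0,i=1
  .#. -> .   bit 2 = 0  t=0,i=5
  ..# -> .   bit 1 = 0  t=1,i=6
  ... -> #   bit 0 = 1  t=1,i=5
  bits 01011001 = 89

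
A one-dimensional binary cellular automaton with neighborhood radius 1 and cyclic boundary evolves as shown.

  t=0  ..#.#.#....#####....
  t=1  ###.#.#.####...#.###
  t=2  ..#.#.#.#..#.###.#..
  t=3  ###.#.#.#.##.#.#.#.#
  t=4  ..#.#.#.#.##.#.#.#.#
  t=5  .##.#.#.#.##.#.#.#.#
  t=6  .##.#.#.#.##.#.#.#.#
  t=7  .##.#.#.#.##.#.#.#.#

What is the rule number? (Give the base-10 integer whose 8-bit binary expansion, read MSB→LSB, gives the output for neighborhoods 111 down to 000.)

79

  ###|.  b7=0 t=0,i=12
  ##.|#  b6=1 t=0,i=15
  #.#|.  b5=0 t=0,i=3
  #..|.  b4=0 t=0,i=7
  .##|#  b3=1 t=0,i=11
  .#.|#  b2=1 t=0,i=2
  ..#|#  b1=1 t=0,i=1
  ...|#  b0=1 t=0,i=0
  bits 01001111 = 79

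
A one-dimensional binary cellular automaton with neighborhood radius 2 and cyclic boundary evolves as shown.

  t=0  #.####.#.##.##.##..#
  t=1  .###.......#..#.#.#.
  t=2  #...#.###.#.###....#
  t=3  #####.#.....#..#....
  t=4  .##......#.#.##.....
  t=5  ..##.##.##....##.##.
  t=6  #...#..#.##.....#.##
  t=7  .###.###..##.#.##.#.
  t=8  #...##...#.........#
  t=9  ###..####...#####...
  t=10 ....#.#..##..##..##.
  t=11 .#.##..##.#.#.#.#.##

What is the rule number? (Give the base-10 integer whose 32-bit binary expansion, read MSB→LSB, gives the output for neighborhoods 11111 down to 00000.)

  nb #####: next=#  (t=3,i=2, bit31=1)
  nb ####.: next=.  (t=0,i=4, bit30=0)
  nb ###.#: next=.  (t=0,i=5, bit29=0)
  nb ###..: next=.  (t=1,i=3, bit28=0)
  nb ##.##: next=#  (t=0,i=1, bit27=1)
  nb ##.#.: next=.  (t=0,i=6, bit26=0)
  nb ##..#: next=.  (t=0,i=17, bit25=0)
  nb ##...: next=#  (t=1,i=4, bit24=1)
  nb #.###: next=#  (t=0,i=2, bit23=1)
  nb #.##.: next=.  (t=0,i=9, bit22=0)
  nb #.#.#: next=.  (t=0,i=7, bit21=0)
  nb #.#..: next=.  (t=1,i=18, bit20=0)
  nb #..##: next=#  (t=0,i=18, bit19=1)
  nb #..#.: next=#  (t=1,i=13, bit18=1)
  nb #...#: next=#  (t=2,i=2, bit17=1)
  nb #....: next=.  (t=1,i=5, bit16=0)
  nb .####: next=#  (t=0,i=3, bit15=1)
  nb .###.: next=.  (t=1,i=2, bit14=0)
  nb .##.#: next=.  (t=0,i=0, bit13=0)
  nb .##..: next=#  (t=0,i=16, bit12=1)
  nb .#.##: next=.  (t=0,i=8, bit11=0)
  nb .#.#.: next=.  (t=1,i=15, bit10=0)
  nb .#..#: next=#  (t=1,i=12, bit9=1)
  nb .#...: next=.  (t=3,i=7, bit8=0)
  nb ..###: next=.  (t=1,i=1, bit7=0)
  nb ..##.: next=.  (t=0,i=19, bit6=0)
  nb ..#.#: next=#  (t=1,i=14, bit5=1)
  nb ..#..: next=.  (t=1,i=11, bit4=0)
  nb ...##: next=.  (t=2,i=18, bit3=0)
  nb ...#.: next=#  (t=1,i=10, bit2=1)
  nb ....#: next=.  (t=1,i=9, bit1=0)
  nb .....: next=#  (t=1,i=6, bit0=1)
  bits 10001001100011101001001000100101 = 2307822117

2307822117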